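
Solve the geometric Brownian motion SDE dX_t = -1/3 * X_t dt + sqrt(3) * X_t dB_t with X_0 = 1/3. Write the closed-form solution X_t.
X_t = 1/3 * exp((-11/6) * t + (sqrt(3)) * B_t)

For GBM dX = mu X dt + sigma X dB with X_0 = x_0, apply Itô to Y = log X: dY = (mu - sigma^2/2) dt + sigma dB, so Y_t = log(x_0) + (mu - sigma^2/2) t + sigma B_t and hence X_t = x_0 * exp((mu - sigma^2/2) t + sigma B_t).
With mu = -1/3, sigma = sqrt(3), x_0 = 1/3, this gives:
  X_t = 1/3 * exp((-11/6) * t + (sqrt(3)) * B_t).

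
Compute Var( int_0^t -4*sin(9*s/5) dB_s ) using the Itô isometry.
Var = 8*t - 20*sin(18*t/5)/9

The Itô integral of a deterministic integrand f(s) has mean 0 because each increment f(s) * (B_{s+ds} - B_s) has mean 0. By the Itô isometry:
  Var( int_0^t f(s) dB_s ) = E[ (int_0^t f(s) dB_s)^2 ] = int_0^t f(s)^2 ds.
Here f(s) = -4*sin(9*s/5), so f(s)^2 = 16*sin(9*s/5)^2. Integrate:
  int_0^t (16*sin(9*s/5)^2) ds = 8*t - 20*sin(18*t/5)/9.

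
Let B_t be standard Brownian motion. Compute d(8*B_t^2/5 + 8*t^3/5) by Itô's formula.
d(8*B_t^2/5 + 8*t^3/5) = (24*t^2/5 + 8/5) dt + (16*B_t/5) dB_t

Itô's formula for f(t, x): d f(t, B_t) = (f_t + (1/2) f_xx) dt + f_x dB_t. Compute partials of f(t, x) = 8*t^3/5 + 8*x^2/5:
  f_t(t,x)  = 24*t^2/5
  f_x(t,x)  = 16*x/5
  f_xx(t,x) = 16/5
Assemble drift = f_t + (1/2) f_xx = 24*t^2/5 + 8/5 and diffusion = f_x = 16*x/5. Substituting x = B_t:
  d(8*B_t^2/5 + 8*t^3/5) = (24*t^2/5 + 8/5) dt + (16*B_t/5) dB_t.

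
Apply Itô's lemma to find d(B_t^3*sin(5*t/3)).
d(B_t^3*sin(5*t/3)) = (B_t*(5*B_t^2*cos(5*t/3) + 9*sin(5*t/3))/3) dt + (3*B_t^2*sin(5*t/3)) dB_t

Itô's formula for f(t, x): d f(t, B_t) = (f_t + (1/2) f_xx) dt + f_x dB_t. Compute partials of f(t, x) = x^3*sin(5*t/3):
  f_t(t,x)  = 5*x^3*cos(5*t/3)/3
  f_x(t,x)  = 3*x^2*sin(5*t/3)
  f_xx(t,x) = 6*x*sin(5*t/3)
Assemble drift = f_t + (1/2) f_xx = x*(5*x^2*cos(5*t/3) + 9*sin(5*t/3))/3 and diffusion = f_x = 3*x^2*sin(5*t/3). Substituting x = B_t:
  d(B_t^3*sin(5*t/3)) = (B_t*(5*B_t^2*cos(5*t/3) + 9*sin(5*t/3))/3) dt + (3*B_t^2*sin(5*t/3)) dB_t.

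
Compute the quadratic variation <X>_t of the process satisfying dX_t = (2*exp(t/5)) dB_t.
<X>_t = 10*exp(2*t/5) - 10

For an Itô process dX_t = a(t) dt + b(t) dB_t, the quadratic variation is <X>_t = int_0^t b(s)^2 ds (the drift term does not contribute). Here b(s) = 2*exp(s/5), so
  b(s)^2 = 4*exp(2*s/5).
Integrating from 0 to t:
  <X>_t = int_0^t (4*exp(2*s/5)) ds = 10*exp(2*t/5) - 10.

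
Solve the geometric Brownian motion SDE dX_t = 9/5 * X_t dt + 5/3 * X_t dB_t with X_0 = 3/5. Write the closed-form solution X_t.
X_t = 3/5 * exp((37/90) * t + (5/3) * B_t)

For GBM dX = mu X dt + sigma X dB with X_0 = x_0, apply Itô to Y = log X: dY = (mu - sigma^2/2) dt + sigma dB, so Y_t = log(x_0) + (mu - sigma^2/2) t + sigma B_t and hence X_t = x_0 * exp((mu - sigma^2/2) t + sigma B_t).
With mu = 9/5, sigma = 5/3, x_0 = 3/5, this gives:
  X_t = 3/5 * exp((37/90) * t + (5/3) * B_t).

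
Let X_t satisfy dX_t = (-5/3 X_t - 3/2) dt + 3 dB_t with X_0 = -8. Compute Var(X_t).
Var(X_t) = 27/10 - 27*exp(-10*t/3)/10

The variance V(t) = Var(X_t) satisfies V'(t) = 2 a V(t) + c^2 with V(0) = 0 (drift coefficient is linear in X, diffusion is constant). With a = -5/3, c = 3, the solution is
  V(t) = (c^2 / (2 a)) * (exp(2 a t) - 1)
       = (3^2 / (2*(-5/3))) * (exp((-10/3) t) - 1)
       = 27/10 - 27*exp(-10*t/3)/10.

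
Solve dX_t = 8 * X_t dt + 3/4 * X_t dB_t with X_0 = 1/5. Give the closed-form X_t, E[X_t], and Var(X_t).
X_t = 1/5 * exp((247/32) t + (3/4) B_t); E[X_t] = exp(8*t)/5; Var(X_t) = (exp(9*t/16) - 1)*exp(16*t)/25

For GBM dX = mu X dt + sigma X dB with X_0 = x_0, apply Itô to Y = log X: dY = (mu - sigma^2/2) dt + sigma dB, so Y_t = log(x_0) + (mu - sigma^2/2) t + sigma B_t and hence X_t = x_0 * exp((mu - sigma^2/2) t + sigma B_t).
With mu = 8, sigma = 3/4, x_0 = 1/5, this gives:
  X_t = 1/5 * exp((247/32) * t + (3/4) * B_t).
Since sigma*B_t ~ Normal(0, sigma^2 t), E[exp(sigma*B_t)] = exp(sigma^2 t / 2); so E[X_t] = x_0 * exp((mu - sigma^2/2) t) * exp(sigma^2 t / 2) = x_0 * exp(mu t) = exp(8*t)/5.
Var(X_t) = E[X_t^2] - (E[X_t])^2 = x_0^2 * exp(2 mu t) * (exp(sigma^2 t) - 1) = (exp(9*t/16) - 1)*exp(16*t)/25.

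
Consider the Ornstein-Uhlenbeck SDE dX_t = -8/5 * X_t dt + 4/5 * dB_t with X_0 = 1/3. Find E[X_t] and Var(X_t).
E[X_t] = exp(-8*t/5)/3; Var(X_t) = 1/5 - exp(-16*t/5)/5

The OU SDE dX = -theta X dt + sigma dB admits the integrating factor exp(theta t): d(exp(theta t) X_t) = sigma exp(theta t) dB_t. Integrating from 0 to t:
  X_t = x_0 * exp(-theta t) + sigma * int_0^t exp(-theta (t-s)) dB_s.
The Itô integral has mean 0 and (by the Itô isometry) variance sigma^2 * int_0^t exp(-2 theta (t - s)) ds = sigma^2 * (1 - exp(-2 theta t)) / (2 theta).
With theta = 8/5, sigma = 4/5, x_0 = 1/3:
  E[X_t] = 1/3 * exp(-8/5 t) = exp(-8*t/5)/3
  Var(X_t) = (4/5)^2 * (1 - exp(-2*8/5 t)) / (2 * 8/5) = 1/5 - exp(-16*t/5)/5.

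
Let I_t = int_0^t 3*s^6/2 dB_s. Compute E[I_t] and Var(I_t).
E[I_t] = 0; Var(I_t) = 9*t^13/52

The Itô integral of a deterministic integrand f(s) has mean 0 because each increment f(s) * (B_{s+ds} - B_s) has mean 0. By the Itô isometry:
  Var( int_0^t f(s) dB_s ) = E[ (int_0^t f(s) dB_s)^2 ] = int_0^t f(s)^2 ds.
Here f(s) = 3*s^6/2, so f(s)^2 = 9*s^12/4. Integrate:
  int_0^t (9*s^12/4) ds = 9*t^13/52.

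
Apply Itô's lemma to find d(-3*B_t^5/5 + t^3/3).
d(-3*B_t^5/5 + t^3/3) = (-6*B_t^3 + t^2) dt + (-3*B_t^4) dB_t

Itô's formula for f(t, x): d f(t, B_t) = (f_t + (1/2) f_xx) dt + f_x dB_t. Compute partials of f(t, x) = t^3/3 - 3*x^5/5:
  f_t(t,x)  = t^2
  f_x(t,x)  = -3*x^4
  f_xx(t,x) = -12*x^3
Assemble drift = f_t + (1/2) f_xx = t^2 - 6*x^3 and diffusion = f_x = -3*x^4. Substituting x = B_t:
  d(-3*B_t^5/5 + t^3/3) = (-6*B_t^3 + t^2) dt + (-3*B_t^4) dB_t.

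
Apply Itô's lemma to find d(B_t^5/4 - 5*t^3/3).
d(B_t^5/4 - 5*t^3/3) = (5*B_t^3/2 - 5*t^2) dt + (5*B_t^4/4) dB_t

Itô's formula for f(t, x): d f(t, B_t) = (f_t + (1/2) f_xx) dt + f_x dB_t. Compute partials of f(t, x) = -5*t^3/3 + x^5/4:
  f_t(t,x)  = -5*t^2
  f_x(t,x)  = 5*x^4/4
  f_xx(t,x) = 5*x^3
Assemble drift = f_t + (1/2) f_xx = -5*t^2 + 5*x^3/2 and diffusion = f_x = 5*x^4/4. Substituting x = B_t:
  d(B_t^5/4 - 5*t^3/3) = (5*B_t^3/2 - 5*t^2) dt + (5*B_t^4/4) dB_t.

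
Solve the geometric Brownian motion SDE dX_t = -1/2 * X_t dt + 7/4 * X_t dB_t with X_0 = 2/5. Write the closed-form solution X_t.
X_t = 2/5 * exp((-65/32) * t + (7/4) * B_t)

For GBM dX = mu X dt + sigma X dB with X_0 = x_0, apply Itô to Y = log X: dY = (mu - sigma^2/2) dt + sigma dB, so Y_t = log(x_0) + (mu - sigma^2/2) t + sigma B_t and hence X_t = x_0 * exp((mu - sigma^2/2) t + sigma B_t).
With mu = -1/2, sigma = 7/4, x_0 = 2/5, this gives:
  X_t = 2/5 * exp((-65/32) * t + (7/4) * B_t).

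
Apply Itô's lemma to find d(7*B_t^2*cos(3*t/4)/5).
d(7*B_t^2*cos(3*t/4)/5) = (-21*B_t^2*sin(3*t/4)/20 + 7*cos(3*t/4)/5) dt + (14*B_t*cos(3*t/4)/5) dB_t

Itô's formula for f(t, x): d f(t, B_t) = (f_t + (1/2) f_xx) dt + f_x dB_t. Compute partials of f(t, x) = 7*x^2*cos(3*t/4)/5:
  f_t(t,x)  = -21*x^2*sin(3*t/4)/20
  f_x(t,x)  = 14*x*cos(3*t/4)/5
  f_xx(t,x) = 14*cos(3*t/4)/5
Assemble drift = f_t + (1/2) f_xx = -21*x^2*sin(3*t/4)/20 + 7*cos(3*t/4)/5 and diffusion = f_x = 14*x*cos(3*t/4)/5. Substituting x = B_t:
  d(7*B_t^2*cos(3*t/4)/5) = (-21*B_t^2*sin(3*t/4)/20 + 7*cos(3*t/4)/5) dt + (14*B_t*cos(3*t/4)/5) dB_t.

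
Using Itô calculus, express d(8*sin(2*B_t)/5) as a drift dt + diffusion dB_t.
d(8*sin(2*B_t)/5) = (-16*sin(2*B_t)/5) dt + (16*cos(2*B_t)/5) dB_t

Itô's formula for f(B_t) gives d f(B_t) = f'(B_t) dB_t + (1/2) f''(B_t) dt. Compute derivatives of f(x) = 8*sin(2*x)/5:
  f'(x)  = 16*cos(2*x)/5
  f''(x) = -32*sin(2*x)/5
Substitute x = B_t and multiply the f'' term by 1/2:
  drift     = (1/2) * (-32*sin(2*x)/5) evaluated at B_t = -16*sin(2*B_t)/5
  diffusion = (16*cos(2*x)/5) evaluated at B_t = 16*cos(2*B_t)/5
Therefore d(8*sin(2*B_t)/5) = (-16*sin(2*B_t)/5) dt + (16*cos(2*B_t)/5) dB_t.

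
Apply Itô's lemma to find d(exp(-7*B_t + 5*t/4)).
d(exp(-7*B_t + 5*t/4)) = (103*exp(-7*B_t + 5*t/4)/4) dt + (-7*exp(-7*B_t + 5*t/4)) dB_t

Itô's formula for f(t, x): d f(t, B_t) = (f_t + (1/2) f_xx) dt + f_x dB_t. Compute partials of f(t, x) = exp(5*t/4 - 7*x):
  f_t(t,x)  = 5*exp(5*t/4 - 7*x)/4
  f_x(t,x)  = -7*exp(5*t/4 - 7*x)
  f_xx(t,x) = 49*exp(5*t/4 - 7*x)
Assemble drift = f_t + (1/2) f_xx = 103*exp(5*t/4 - 7*x)/4 and diffusion = f_x = -7*exp(5*t/4 - 7*x). Substituting x = B_t:
  d(exp(-7*B_t + 5*t/4)) = (103*exp(-7*B_t + 5*t/4)/4) dt + (-7*exp(-7*B_t + 5*t/4)) dB_t.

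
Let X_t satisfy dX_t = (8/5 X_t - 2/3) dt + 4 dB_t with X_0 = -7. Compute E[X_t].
E[X_t] = 5/12 - 89*exp(8*t/5)/12

Taking expectations and using E[dB_t] = 0, the mean m(t) = E[X_t] satisfies the ODE m'(t) = a m(t) + b with m(0) = x_0. With a = 8/5, b = -2/3, x_0 = -7, the solution is
  m(t) = x_0 * exp(a t) + (b/a) * (exp(a t) - 1)
       = (-7) * exp((8/5) t) + ((-2/3)/(8/5)) * (exp((8/5) t) - 1)
       = 5/12 - 89*exp(8*t/5)/12.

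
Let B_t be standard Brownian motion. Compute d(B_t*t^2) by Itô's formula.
d(B_t*t^2) = (2*B_t*t) dt + (t^2) dB_t

Itô's formula for f(t, x): d f(t, B_t) = (f_t + (1/2) f_xx) dt + f_x dB_t. Compute partials of f(t, x) = t^2*x:
  f_t(t,x)  = 2*t*x
  f_x(t,x)  = t^2
  f_xx(t,x) = 0
Assemble drift = f_t + (1/2) f_xx = 2*t*x and diffusion = f_x = t^2. Substituting x = B_t:
  d(B_t*t^2) = (2*B_t*t) dt + (t^2) dB_t.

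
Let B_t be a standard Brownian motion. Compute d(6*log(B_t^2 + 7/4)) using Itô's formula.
d(6*log(B_t^2 + 7/4)) = (24*(7 - 4*B_t^2)/(4*B_t^2 + 7)^2) dt + (48*B_t/(4*B_t^2 + 7)) dB_t

Itô's formula for f(B_t) gives d f(B_t) = f'(B_t) dB_t + (1/2) f''(B_t) dt. Compute derivatives of f(x) = 6*log(x^2 + 7/4):
  f'(x)  = 48*x/(4*x^2 + 7)
  f''(x) = 48*(7 - 4*x^2)/(4*x^2 + 7)^2
Substitute x = B_t and multiply the f'' term by 1/2:
  drift     = (1/2) * (48*(7 - 4*x^2)/(4*x^2 + 7)^2) evaluated at B_t = 24*(7 - 4*B_t^2)/(4*B_t^2 + 7)^2
  diffusion = (48*x/(4*x^2 + 7)) evaluated at B_t = 48*B_t/(4*B_t^2 + 7)
Therefore d(6*log(B_t^2 + 7/4)) = (24*(7 - 4*B_t^2)/(4*B_t^2 + 7)^2) dt + (48*B_t/(4*B_t^2 + 7)) dB_t.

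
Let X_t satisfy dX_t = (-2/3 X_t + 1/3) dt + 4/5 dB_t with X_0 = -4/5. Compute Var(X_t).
Var(X_t) = 12/25 - 12*exp(-4*t/3)/25

The variance V(t) = Var(X_t) satisfies V'(t) = 2 a V(t) + c^2 with V(0) = 0 (drift coefficient is linear in X, diffusion is constant). With a = -2/3, c = 4/5, the solution is
  V(t) = (c^2 / (2 a)) * (exp(2 a t) - 1)
       = ((4/5)^2 / (2*(-2/3))) * (exp((-4/3) t) - 1)
       = 12/25 - 12*exp(-4*t/3)/25.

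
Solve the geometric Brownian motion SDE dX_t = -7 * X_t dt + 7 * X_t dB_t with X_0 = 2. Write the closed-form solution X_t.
X_t = 2 * exp((-63/2) * t + (7) * B_t)

For GBM dX = mu X dt + sigma X dB with X_0 = x_0, apply Itô to Y = log X: dY = (mu - sigma^2/2) dt + sigma dB, so Y_t = log(x_0) + (mu - sigma^2/2) t + sigma B_t and hence X_t = x_0 * exp((mu - sigma^2/2) t + sigma B_t).
With mu = -7, sigma = 7, x_0 = 2, this gives:
  X_t = 2 * exp((-63/2) * t + (7) * B_t).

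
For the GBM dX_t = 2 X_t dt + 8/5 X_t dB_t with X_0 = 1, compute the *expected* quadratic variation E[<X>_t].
E[<X>_t] = 16*exp(164*t/25)/41 - 16/41

<X>_t = int_0^t ((8/5) * X_s)^2 ds. Taking expectation inside the integral: E[<X>_t] = (8/5)^2 * int_0^t E[X_s^2] ds. For GBM, E[X_s^2] = x_0^2 * exp((2 mu + sigma^2) s). Integrating:
  E[<X>_t] = (8/5)^2 * 1^2 * (exp((2*2 + (8/5)^2) t) - 1) / (2*2 + (8/5)^2)
           = (8/5)^2 * 1^2 * (exp((164/25) t) - 1) / (164/25) = 16*exp(164*t/25)/41 - 16/41.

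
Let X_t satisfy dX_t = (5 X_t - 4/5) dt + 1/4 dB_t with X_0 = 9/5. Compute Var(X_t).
Var(X_t) = exp(10*t)/160 - 1/160

The variance V(t) = Var(X_t) satisfies V'(t) = 2 a V(t) + c^2 with V(0) = 0 (drift coefficient is linear in X, diffusion is constant). With a = 5, c = 1/4, the solution is
  V(t) = (c^2 / (2 a)) * (exp(2 a t) - 1)
       = ((1/4)^2 / (2*5)) * (exp(10 t) - 1)
       = exp(10*t)/160 - 1/160.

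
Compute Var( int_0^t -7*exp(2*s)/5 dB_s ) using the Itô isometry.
Var = 49*exp(4*t)/100 - 49/100

The Itô integral of a deterministic integrand f(s) has mean 0 because each increment f(s) * (B_{s+ds} - B_s) has mean 0. By the Itô isometry:
  Var( int_0^t f(s) dB_s ) = E[ (int_0^t f(s) dB_s)^2 ] = int_0^t f(s)^2 ds.
Here f(s) = -7*exp(2*s)/5, so f(s)^2 = 49*exp(4*s)/25. Integrate:
  int_0^t (49*exp(4*s)/25) ds = 49*exp(4*t)/100 - 49/100.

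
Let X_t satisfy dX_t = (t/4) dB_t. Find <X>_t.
<X>_t = t^3/48

For an Itô process dX_t = a(t) dt + b(t) dB_t, the quadratic variation is <X>_t = int_0^t b(s)^2 ds (the drift term does not contribute). Here b(s) = s/4, so
  b(s)^2 = s^2/16.
Integrating from 0 to t:
  <X>_t = int_0^t (s^2/16) ds = t^3/48.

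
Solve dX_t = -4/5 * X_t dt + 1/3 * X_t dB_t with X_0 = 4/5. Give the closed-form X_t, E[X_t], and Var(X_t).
X_t = 4/5 * exp((-77/90) t + (1/3) B_t); E[X_t] = 4*exp(-4*t/5)/5; Var(X_t) = (16*exp(t/9) - 16)*exp(-8*t/5)/25

For GBM dX = mu X dt + sigma X dB with X_0 = x_0, apply Itô to Y = log X: dY = (mu - sigma^2/2) dt + sigma dB, so Y_t = log(x_0) + (mu - sigma^2/2) t + sigma B_t and hence X_t = x_0 * exp((mu - sigma^2/2) t + sigma B_t).
With mu = -4/5, sigma = 1/3, x_0 = 4/5, this gives:
  X_t = 4/5 * exp((-77/90) * t + (1/3) * B_t).
Since sigma*B_t ~ Normal(0, sigma^2 t), E[exp(sigma*B_t)] = exp(sigma^2 t / 2); so E[X_t] = x_0 * exp((mu - sigma^2/2) t) * exp(sigma^2 t / 2) = x_0 * exp(mu t) = 4*exp(-4*t/5)/5.
Var(X_t) = E[X_t^2] - (E[X_t])^2 = x_0^2 * exp(2 mu t) * (exp(sigma^2 t) - 1) = (16*exp(t/9) - 16)*exp(-8*t/5)/25.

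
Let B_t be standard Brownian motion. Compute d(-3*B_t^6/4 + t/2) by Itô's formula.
d(-3*B_t^6/4 + t/2) = (1/2 - 45*B_t^4/4) dt + (-9*B_t^5/2) dB_t

Itô's formula for f(t, x): d f(t, B_t) = (f_t + (1/2) f_xx) dt + f_x dB_t. Compute partials of f(t, x) = t/2 - 3*x^6/4:
  f_t(t,x)  = 1/2
  f_x(t,x)  = -9*x^5/2
  f_xx(t,x) = -45*x^4/2
Assemble drift = f_t + (1/2) f_xx = 1/2 - 45*x^4/4 and diffusion = f_x = -9*x^5/2. Substituting x = B_t:
  d(-3*B_t^6/4 + t/2) = (1/2 - 45*B_t^4/4) dt + (-9*B_t^5/2) dB_t.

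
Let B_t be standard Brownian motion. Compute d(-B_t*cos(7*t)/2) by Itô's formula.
d(-B_t*cos(7*t)/2) = (7*B_t*sin(7*t)/2) dt + (-cos(7*t)/2) dB_t

Itô's formula for f(t, x): d f(t, B_t) = (f_t + (1/2) f_xx) dt + f_x dB_t. Compute partials of f(t, x) = -x*cos(7*t)/2:
  f_t(t,x)  = 7*x*sin(7*t)/2
  f_x(t,x)  = -cos(7*t)/2
  f_xx(t,x) = 0
Assemble drift = f_t + (1/2) f_xx = 7*x*sin(7*t)/2 and diffusion = f_x = -cos(7*t)/2. Substituting x = B_t:
  d(-B_t*cos(7*t)/2) = (7*B_t*sin(7*t)/2) dt + (-cos(7*t)/2) dB_t.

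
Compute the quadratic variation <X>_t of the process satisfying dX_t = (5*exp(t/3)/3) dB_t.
<X>_t = 25*exp(2*t/3)/6 - 25/6

For an Itô process dX_t = a(t) dt + b(t) dB_t, the quadratic variation is <X>_t = int_0^t b(s)^2 ds (the drift term does not contribute). Here b(s) = 5*exp(s/3)/3, so
  b(s)^2 = 25*exp(2*s/3)/9.
Integrating from 0 to t:
  <X>_t = int_0^t (25*exp(2*s/3)/9) ds = 25*exp(2*t/3)/6 - 25/6.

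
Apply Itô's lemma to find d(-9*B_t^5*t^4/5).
d(-9*B_t^5*t^4/5) = (B_t^3*t^3*(-36*B_t^2/5 - 18*t)) dt + (-9*B_t^4*t^4) dB_t

Itô's formula for f(t, x): d f(t, B_t) = (f_t + (1/2) f_xx) dt + f_x dB_t. Compute partials of f(t, x) = -9*t^4*x^5/5:
  f_t(t,x)  = -36*t^3*x^5/5
  f_x(t,x)  = -9*t^4*x^4
  f_xx(t,x) = -36*t^4*x^3
Assemble drift = f_t + (1/2) f_xx = t^3*x^3*(-18*t - 36*x^2/5) and diffusion = f_x = -9*t^4*x^4. Substituting x = B_t:
  d(-9*B_t^5*t^4/5) = (B_t^3*t^3*(-36*B_t^2/5 - 18*t)) dt + (-9*B_t^4*t^4) dB_t.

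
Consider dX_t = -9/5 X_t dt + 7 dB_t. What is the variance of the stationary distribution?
lim Var(X_t) = 245/18

The OU SDE dX = -theta X dt + sigma dB admits the integrating factor exp(theta t): d(exp(theta t) X_t) = sigma exp(theta t) dB_t. Integrating from 0 to t gives X_t = x_0 * exp(-theta t) + sigma * int_0^t exp(-theta (t-s)) dB_s for any initial x_0. The Itô integral has variance (by the Itô isometry) sigma^2 * int_0^t exp(-2 theta (t - s)) ds = sigma^2 * (1 - exp(-2 theta t)) / (2 theta), independent of x_0.
With theta = 9/5, sigma = 7:
  Var(X_t) = (7)^2 * (1 - exp(-2*9/5 t)) / (2 * 9/5) = 245/18 - 245*exp(-18*t/5)/18.
As t -> infinity, exp(-2*9/5 t) -> 0, so the stationary variance is sigma^2 / (2 theta) = 245/18.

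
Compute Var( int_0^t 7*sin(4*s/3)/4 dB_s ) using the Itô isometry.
Var = 49*t/32 - 147*sin(4*t/3)*cos(4*t/3)/128

The Itô integral of a deterministic integrand f(s) has mean 0 because each increment f(s) * (B_{s+ds} - B_s) has mean 0. By the Itô isometry:
  Var( int_0^t f(s) dB_s ) = E[ (int_0^t f(s) dB_s)^2 ] = int_0^t f(s)^2 ds.
Here f(s) = 7*sin(4*s/3)/4, so f(s)^2 = 49*sin(4*s/3)^2/16. Integrate:
  int_0^t (49*sin(4*s/3)^2/16) ds = 49*t/32 - 147*sin(4*t/3)*cos(4*t/3)/128.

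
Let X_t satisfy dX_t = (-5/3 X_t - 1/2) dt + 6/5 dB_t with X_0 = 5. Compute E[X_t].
E[X_t] = -3/10 + 53*exp(-5*t/3)/10

Taking expectations and using E[dB_t] = 0, the mean m(t) = E[X_t] satisfies the ODE m'(t) = a m(t) + b with m(0) = x_0. With a = -5/3, b = -1/2, x_0 = 5, the solution is
  m(t) = x_0 * exp(a t) + (b/a) * (exp(a t) - 1)
       = 5 * exp((-5/3) t) + ((-1/2)/(-5/3)) * (exp((-5/3) t) - 1)
       = -3/10 + 53*exp(-5*t/3)/10.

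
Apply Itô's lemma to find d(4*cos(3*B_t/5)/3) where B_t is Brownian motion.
d(4*cos(3*B_t/5)/3) = (-6*cos(3*B_t/5)/25) dt + (-4*sin(3*B_t/5)/5) dB_t

Itô's formula for f(B_t) gives d f(B_t) = f'(B_t) dB_t + (1/2) f''(B_t) dt. Compute derivatives of f(x) = 4*cos(3*x/5)/3:
  f'(x)  = -4*sin(3*x/5)/5
  f''(x) = -12*cos(3*x/5)/25
Substitute x = B_t and multiply the f'' term by 1/2:
  drift     = (1/2) * (-12*cos(3*x/5)/25) evaluated at B_t = -6*cos(3*B_t/5)/25
  diffusion = (-4*sin(3*x/5)/5) evaluated at B_t = -4*sin(3*B_t/5)/5
Therefore d(4*cos(3*B_t/5)/3) = (-6*cos(3*B_t/5)/25) dt + (-4*sin(3*B_t/5)/5) dB_t.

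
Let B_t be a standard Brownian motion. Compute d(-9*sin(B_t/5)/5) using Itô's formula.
d(-9*sin(B_t/5)/5) = (9*sin(B_t/5)/250) dt + (-9*cos(B_t/5)/25) dB_t

Itô's formula for f(B_t) gives d f(B_t) = f'(B_t) dB_t + (1/2) f''(B_t) dt. Compute derivatives of f(x) = -9*sin(x/5)/5:
  f'(x)  = -9*cos(x/5)/25
  f''(x) = 9*sin(x/5)/125
Substitute x = B_t and multiply the f'' term by 1/2:
  drift     = (1/2) * (9*sin(x/5)/125) evaluated at B_t = 9*sin(B_t/5)/250
  diffusion = (-9*cos(x/5)/25) evaluated at B_t = -9*cos(B_t/5)/25
Therefore d(-9*sin(B_t/5)/5) = (9*sin(B_t/5)/250) dt + (-9*cos(B_t/5)/25) dB_t.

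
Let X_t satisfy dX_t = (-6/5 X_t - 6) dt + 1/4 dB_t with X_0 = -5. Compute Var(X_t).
Var(X_t) = 5/192 - 5*exp(-12*t/5)/192

The variance V(t) = Var(X_t) satisfies V'(t) = 2 a V(t) + c^2 with V(0) = 0 (drift coefficient is linear in X, diffusion is constant). With a = -6/5, c = 1/4, the solution is
  V(t) = (c^2 / (2 a)) * (exp(2 a t) - 1)
       = ((1/4)^2 / (2*(-6/5))) * (exp((-12/5) t) - 1)
       = 5/192 - 5*exp(-12*t/5)/192.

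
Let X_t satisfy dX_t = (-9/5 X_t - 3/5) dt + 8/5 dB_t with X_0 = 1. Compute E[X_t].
E[X_t] = -1/3 + 4*exp(-9*t/5)/3

Taking expectations and using E[dB_t] = 0, the mean m(t) = E[X_t] satisfies the ODE m'(t) = a m(t) + b with m(0) = x_0. With a = -9/5, b = -3/5, x_0 = 1, the solution is
  m(t) = x_0 * exp(a t) + (b/a) * (exp(a t) - 1)
       = 1 * exp((-9/5) t) + ((-3/5)/(-9/5)) * (exp((-9/5) t) - 1)
       = -1/3 + 4*exp(-9*t/5)/3.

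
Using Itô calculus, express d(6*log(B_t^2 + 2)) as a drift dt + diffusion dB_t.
d(6*log(B_t^2 + 2)) = (6*(2 - B_t^2)/(B_t^2 + 2)^2) dt + (12*B_t/(B_t^2 + 2)) dB_t

Itô's formula for f(B_t) gives d f(B_t) = f'(B_t) dB_t + (1/2) f''(B_t) dt. Compute derivatives of f(x) = 6*log(x^2 + 2):
  f'(x)  = 12*x/(x^2 + 2)
  f''(x) = 12*(2 - x^2)/(x^2 + 2)^2
Substitute x = B_t and multiply the f'' term by 1/2:
  drift     = (1/2) * (12*(2 - x^2)/(x^2 + 2)^2) evaluated at B_t = 6*(2 - B_t^2)/(B_t^2 + 2)^2
  diffusion = (12*x/(x^2 + 2)) evaluated at B_t = 12*B_t/(B_t^2 + 2)
Therefore d(6*log(B_t^2 + 2)) = (6*(2 - B_t^2)/(B_t^2 + 2)^2) dt + (12*B_t/(B_t^2 + 2)) dB_t.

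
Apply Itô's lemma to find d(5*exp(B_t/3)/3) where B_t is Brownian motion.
d(5*exp(B_t/3)/3) = (5*exp(B_t/3)/54) dt + (5*exp(B_t/3)/9) dB_t

Itô's formula for f(B_t) gives d f(B_t) = f'(B_t) dB_t + (1/2) f''(B_t) dt. Compute derivatives of f(x) = 5*exp(x/3)/3:
  f'(x)  = 5*exp(x/3)/9
  f''(x) = 5*exp(x/3)/27
Substitute x = B_t and multiply the f'' term by 1/2:
  drift     = (1/2) * (5*exp(x/3)/27) evaluated at B_t = 5*exp(B_t/3)/54
  diffusion = (5*exp(x/3)/9) evaluated at B_t = 5*exp(B_t/3)/9
Therefore d(5*exp(B_t/3)/3) = (5*exp(B_t/3)/54) dt + (5*exp(B_t/3)/9) dB_t.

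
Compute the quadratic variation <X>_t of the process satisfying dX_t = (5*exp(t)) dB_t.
<X>_t = 25*exp(2*t)/2 - 25/2

For an Itô process dX_t = a(t) dt + b(t) dB_t, the quadratic variation is <X>_t = int_0^t b(s)^2 ds (the drift term does not contribute). Here b(s) = 5*exp(s), so
  b(s)^2 = 25*exp(2*s).
Integrating from 0 to t:
  <X>_t = int_0^t (25*exp(2*s)) ds = 25*exp(2*t)/2 - 25/2.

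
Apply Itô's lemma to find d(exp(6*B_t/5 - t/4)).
d(exp(6*B_t/5 - t/4)) = (47*exp(6*B_t/5 - t/4)/100) dt + (6*exp(6*B_t/5 - t/4)/5) dB_t

Itô's formula for f(t, x): d f(t, B_t) = (f_t + (1/2) f_xx) dt + f_x dB_t. Compute partials of f(t, x) = exp(-t/4 + 6*x/5):
  f_t(t,x)  = -exp(-t/4 + 6*x/5)/4
  f_x(t,x)  = 6*exp(-t/4 + 6*x/5)/5
  f_xx(t,x) = 36*exp(-t/4 + 6*x/5)/25
Assemble drift = f_t + (1/2) f_xx = 47*exp(-t/4 + 6*x/5)/100 and diffusion = f_x = 6*exp(-t/4 + 6*x/5)/5. Substituting x = B_t:
  d(exp(6*B_t/5 - t/4)) = (47*exp(6*B_t/5 - t/4)/100) dt + (6*exp(6*B_t/5 - t/4)/5) dB_t.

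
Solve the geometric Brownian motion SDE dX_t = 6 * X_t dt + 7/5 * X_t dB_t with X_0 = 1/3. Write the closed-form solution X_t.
X_t = 1/3 * exp((251/50) * t + (7/5) * B_t)

For GBM dX = mu X dt + sigma X dB with X_0 = x_0, apply Itô to Y = log X: dY = (mu - sigma^2/2) dt + sigma dB, so Y_t = log(x_0) + (mu - sigma^2/2) t + sigma B_t and hence X_t = x_0 * exp((mu - sigma^2/2) t + sigma B_t).
With mu = 6, sigma = 7/5, x_0 = 1/3, this gives:
  X_t = 1/3 * exp((251/50) * t + (7/5) * B_t).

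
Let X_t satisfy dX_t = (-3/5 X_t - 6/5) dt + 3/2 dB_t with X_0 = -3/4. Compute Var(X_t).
Var(X_t) = 15/8 - 15*exp(-6*t/5)/8

The variance V(t) = Var(X_t) satisfies V'(t) = 2 a V(t) + c^2 with V(0) = 0 (drift coefficient is linear in X, diffusion is constant). With a = -3/5, c = 3/2, the solution is
  V(t) = (c^2 / (2 a)) * (exp(2 a t) - 1)
       = ((3/2)^2 / (2*(-3/5))) * (exp((-6/5) t) - 1)
       = 15/8 - 15*exp(-6*t/5)/8.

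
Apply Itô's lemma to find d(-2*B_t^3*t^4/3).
d(-2*B_t^3*t^4/3) = (2*B_t*t^3*(-4*B_t^2 - 3*t)/3) dt + (-2*B_t^2*t^4) dB_t

Itô's formula for f(t, x): d f(t, B_t) = (f_t + (1/2) f_xx) dt + f_x dB_t. Compute partials of f(t, x) = -2*t^4*x^3/3:
  f_t(t,x)  = -8*t^3*x^3/3
  f_x(t,x)  = -2*t^4*x^2
  f_xx(t,x) = -4*t^4*x
Assemble drift = f_t + (1/2) f_xx = 2*t^3*x*(-3*t - 4*x^2)/3 and diffusion = f_x = -2*t^4*x^2. Substituting x = B_t:
  d(-2*B_t^3*t^4/3) = (2*B_t*t^3*(-4*B_t^2 - 3*t)/3) dt + (-2*B_t^2*t^4) dB_t.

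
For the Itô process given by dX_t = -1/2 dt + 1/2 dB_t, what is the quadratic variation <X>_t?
<X>_t = t/4

For an Itô process dX_t = a(t) dt + b(t) dB_t, the quadratic variation is <X>_t = int_0^t b(s)^2 ds (the drift term does not contribute). Here b(s) = 1/2, so
  b(s)^2 = 1/4.
Integrating from 0 to t:
  <X>_t = int_0^t (1/4) ds = t/4.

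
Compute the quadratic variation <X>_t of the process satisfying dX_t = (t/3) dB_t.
<X>_t = t^3/27

For an Itô process dX_t = a(t) dt + b(t) dB_t, the quadratic variation is <X>_t = int_0^t b(s)^2 ds (the drift term does not contribute). Here b(s) = s/3, so
  b(s)^2 = s^2/9.
Integrating from 0 to t:
  <X>_t = int_0^t (s^2/9) ds = t^3/27.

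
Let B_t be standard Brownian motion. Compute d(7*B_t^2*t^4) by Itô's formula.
d(7*B_t^2*t^4) = (7*t^3*(4*B_t^2 + t)) dt + (14*B_t*t^4) dB_t

Itô's formula for f(t, x): d f(t, B_t) = (f_t + (1/2) f_xx) dt + f_x dB_t. Compute partials of f(t, x) = 7*t^4*x^2:
  f_t(t,x)  = 28*t^3*x^2
  f_x(t,x)  = 14*t^4*x
  f_xx(t,x) = 14*t^4
Assemble drift = f_t + (1/2) f_xx = 7*t^3*(t + 4*x^2) and diffusion = f_x = 14*t^4*x. Substituting x = B_t:
  d(7*B_t^2*t^4) = (7*t^3*(4*B_t^2 + t)) dt + (14*B_t*t^4) dB_t.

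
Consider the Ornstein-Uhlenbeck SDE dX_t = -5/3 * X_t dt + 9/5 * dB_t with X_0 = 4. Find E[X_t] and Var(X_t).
E[X_t] = 4*exp(-5*t/3); Var(X_t) = 243/250 - 243*exp(-10*t/3)/250

The OU SDE dX = -theta X dt + sigma dB admits the integrating factor exp(theta t): d(exp(theta t) X_t) = sigma exp(theta t) dB_t. Integrating from 0 to t:
  X_t = x_0 * exp(-theta t) + sigma * int_0^t exp(-theta (t-s)) dB_s.
The Itô integral has mean 0 and (by the Itô isometry) variance sigma^2 * int_0^t exp(-2 theta (t - s)) ds = sigma^2 * (1 - exp(-2 theta t)) / (2 theta).
With theta = 5/3, sigma = 9/5, x_0 = 4:
  E[X_t] = 4 * exp(-5/3 t) = 4*exp(-5*t/3)
  Var(X_t) = (9/5)^2 * (1 - exp(-2*5/3 t)) / (2 * 5/3) = 243/250 - 243*exp(-10*t/3)/250.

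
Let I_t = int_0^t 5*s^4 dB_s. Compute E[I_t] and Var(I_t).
E[I_t] = 0; Var(I_t) = 25*t^9/9

The Itô integral of a deterministic integrand f(s) has mean 0 because each increment f(s) * (B_{s+ds} - B_s) has mean 0. By the Itô isometry:
  Var( int_0^t f(s) dB_s ) = E[ (int_0^t f(s) dB_s)^2 ] = int_0^t f(s)^2 ds.
Here f(s) = 5*s^4, so f(s)^2 = 25*s^8. Integrate:
  int_0^t (25*s^8) ds = 25*t^9/9.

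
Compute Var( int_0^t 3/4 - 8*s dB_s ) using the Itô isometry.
Var = t*(1024*t^2 - 288*t + 27)/48

The Itô integral of a deterministic integrand f(s) has mean 0 because each increment f(s) * (B_{s+ds} - B_s) has mean 0. By the Itô isometry:
  Var( int_0^t f(s) dB_s ) = E[ (int_0^t f(s) dB_s)^2 ] = int_0^t f(s)^2 ds.
Here f(s) = 3/4 - 8*s, so f(s)^2 = (32*s - 3)^2/16. Integrate:
  int_0^t ((32*s - 3)^2/16) ds = t*(1024*t^2 - 288*t + 27)/48.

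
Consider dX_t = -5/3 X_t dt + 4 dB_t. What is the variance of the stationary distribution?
lim Var(X_t) = 24/5

The OU SDE dX = -theta X dt + sigma dB admits the integrating factor exp(theta t): d(exp(theta t) X_t) = sigma exp(theta t) dB_t. Integrating from 0 to t gives X_t = x_0 * exp(-theta t) + sigma * int_0^t exp(-theta (t-s)) dB_s for any initial x_0. The Itô integral has variance (by the Itô isometry) sigma^2 * int_0^t exp(-2 theta (t - s)) ds = sigma^2 * (1 - exp(-2 theta t)) / (2 theta), independent of x_0.
With theta = 5/3, sigma = 4:
  Var(X_t) = (4)^2 * (1 - exp(-2*5/3 t)) / (2 * 5/3) = 24/5 - 24*exp(-10*t/3)/5.
As t -> infinity, exp(-2*5/3 t) -> 0, so the stationary variance is sigma^2 / (2 theta) = 24/5.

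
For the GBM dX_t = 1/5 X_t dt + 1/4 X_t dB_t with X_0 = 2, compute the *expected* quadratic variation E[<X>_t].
E[<X>_t] = 20*exp(37*t/80)/37 - 20/37

<X>_t = int_0^t ((1/4) * X_s)^2 ds. Taking expectation inside the integral: E[<X>_t] = (1/4)^2 * int_0^t E[X_s^2] ds. For GBM, E[X_s^2] = x_0^2 * exp((2 mu + sigma^2) s). Integrating:
  E[<X>_t] = (1/4)^2 * 2^2 * (exp((2*(1/5) + (1/4)^2) t) - 1) / (2*(1/5) + (1/4)^2)
           = (1/4)^2 * 2^2 * (exp((37/80) t) - 1) / (37/80) = 20*exp(37*t/80)/37 - 20/37.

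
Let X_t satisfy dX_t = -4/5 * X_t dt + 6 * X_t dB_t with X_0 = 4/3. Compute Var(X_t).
Var(X_t) = (16*exp(36*t) - 16)*exp(-8*t/5)/9

For GBM dX = mu X dt + sigma X dB with X_0 = x_0, apply Itô to Y = log X: dY = (mu - sigma^2/2) dt + sigma dB, so Y_t = log(x_0) + (mu - sigma^2/2) t + sigma B_t and hence X_t = x_0 * exp((mu - sigma^2/2) t + sigma B_t).
With mu = -4/5, sigma = 6, x_0 = 4/3, this gives:
  X_t = 4/3 * exp((-94/5) * t + (6) * B_t).
Since sigma*B_t ~ Normal(0, sigma^2 t), E[exp(sigma*B_t)] = exp(sigma^2 t / 2); so E[X_t] = x_0 * exp((mu - sigma^2/2) t) * exp(sigma^2 t / 2) = x_0 * exp(mu t) = 4*exp(-4*t/5)/3.
Var(X_t) = E[X_t^2] - (E[X_t])^2 = x_0^2 * exp(2 mu t) * (exp(sigma^2 t) - 1) = (16*exp(36*t) - 16)*exp(-8*t/5)/9.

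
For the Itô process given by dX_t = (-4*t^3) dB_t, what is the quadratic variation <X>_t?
<X>_t = 16*t^7/7

For an Itô process dX_t = a(t) dt + b(t) dB_t, the quadratic variation is <X>_t = int_0^t b(s)^2 ds (the drift term does not contribute). Here b(s) = -4*s^3, so
  b(s)^2 = 16*s^6.
Integrating from 0 to t:
  <X>_t = int_0^t (16*s^6) ds = 16*t^7/7.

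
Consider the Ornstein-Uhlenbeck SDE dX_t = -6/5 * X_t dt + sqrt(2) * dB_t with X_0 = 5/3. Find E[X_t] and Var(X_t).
E[X_t] = 5*exp(-6*t/5)/3; Var(X_t) = 5/6 - 5*exp(-12*t/5)/6

The OU SDE dX = -theta X dt + sigma dB admits the integrating factor exp(theta t): d(exp(theta t) X_t) = sigma exp(theta t) dB_t. Integrating from 0 to t:
  X_t = x_0 * exp(-theta t) + sigma * int_0^t exp(-theta (t-s)) dB_s.
The Itô integral has mean 0 and (by the Itô isometry) variance sigma^2 * int_0^t exp(-2 theta (t - s)) ds = sigma^2 * (1 - exp(-2 theta t)) / (2 theta).
With theta = 6/5, sigma = sqrt(2), x_0 = 5/3:
  E[X_t] = 5/3 * exp(-6/5 t) = 5*exp(-6*t/5)/3
  Var(X_t) = (sqrt(2))^2 * (1 - exp(-2*6/5 t)) / (2 * 6/5) = 5/6 - 5*exp(-12*t/5)/6.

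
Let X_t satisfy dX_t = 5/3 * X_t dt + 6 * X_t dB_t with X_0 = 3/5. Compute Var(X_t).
Var(X_t) = 9*(exp(36*t) - 1)*exp(10*t/3)/25

For GBM dX = mu X dt + sigma X dB with X_0 = x_0, apply Itô to Y = log X: dY = (mu - sigma^2/2) dt + sigma dB, so Y_t = log(x_0) + (mu - sigma^2/2) t + sigma B_t and hence X_t = x_0 * exp((mu - sigma^2/2) t + sigma B_t).
With mu = 5/3, sigma = 6, x_0 = 3/5, this gives:
  X_t = 3/5 * exp((-49/3) * t + (6) * B_t).
Since sigma*B_t ~ Normal(0, sigma^2 t), E[exp(sigma*B_t)] = exp(sigma^2 t / 2); so E[X_t] = x_0 * exp((mu - sigma^2/2) t) * exp(sigma^2 t / 2) = x_0 * exp(mu t) = 3*exp(5*t/3)/5.
Var(X_t) = E[X_t^2] - (E[X_t])^2 = x_0^2 * exp(2 mu t) * (exp(sigma^2 t) - 1) = 9*(exp(36*t) - 1)*exp(10*t/3)/25.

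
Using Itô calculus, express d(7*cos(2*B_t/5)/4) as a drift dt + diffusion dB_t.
d(7*cos(2*B_t/5)/4) = (-7*cos(2*B_t/5)/50) dt + (-7*sin(2*B_t/5)/10) dB_t

Itô's formula for f(B_t) gives d f(B_t) = f'(B_t) dB_t + (1/2) f''(B_t) dt. Compute derivatives of f(x) = 7*cos(2*x/5)/4:
  f'(x)  = -7*sin(2*x/5)/10
  f''(x) = -7*cos(2*x/5)/25
Substitute x = B_t and multiply the f'' term by 1/2:
  drift     = (1/2) * (-7*cos(2*x/5)/25) evaluated at B_t = -7*cos(2*B_t/5)/50
  diffusion = (-7*sin(2*x/5)/10) evaluated at B_t = -7*sin(2*B_t/5)/10
Therefore d(7*cos(2*B_t/5)/4) = (-7*cos(2*B_t/5)/50) dt + (-7*sin(2*B_t/5)/10) dB_t.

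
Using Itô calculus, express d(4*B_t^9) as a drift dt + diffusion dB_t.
d(4*B_t^9) = (144*B_t^7) dt + (36*B_t^8) dB_t

Itô's formula for f(B_t) gives d f(B_t) = f'(B_t) dB_t + (1/2) f''(B_t) dt. Compute derivatives of f(x) = 4*x^9:
  f'(x)  = 36*x^8
  f''(x) = 288*x^7
Substitute x = B_t and multiply the f'' term by 1/2:
  drift     = (1/2) * (288*x^7) evaluated at B_t = 144*B_t^7
  diffusion = (36*x^8) evaluated at B_t = 36*B_t^8
Therefore d(4*B_t^9) = (144*B_t^7) dt + (36*B_t^8) dB_t.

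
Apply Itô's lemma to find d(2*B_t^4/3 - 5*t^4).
d(2*B_t^4/3 - 5*t^4) = (4*B_t^2 - 20*t^3) dt + (8*B_t^3/3) dB_t

Itô's formula for f(t, x): d f(t, B_t) = (f_t + (1/2) f_xx) dt + f_x dB_t. Compute partials of f(t, x) = -5*t^4 + 2*x^4/3:
  f_t(t,x)  = -20*t^3
  f_x(t,x)  = 8*x^3/3
  f_xx(t,x) = 8*x^2
Assemble drift = f_t + (1/2) f_xx = -20*t^3 + 4*x^2 and diffusion = f_x = 8*x^3/3. Substituting x = B_t:
  d(2*B_t^4/3 - 5*t^4) = (4*B_t^2 - 20*t^3) dt + (8*B_t^3/3) dB_t.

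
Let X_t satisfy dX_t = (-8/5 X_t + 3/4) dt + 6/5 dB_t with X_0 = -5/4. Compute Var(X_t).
Var(X_t) = 9/20 - 9*exp(-16*t/5)/20

The variance V(t) = Var(X_t) satisfies V'(t) = 2 a V(t) + c^2 with V(0) = 0 (drift coefficient is linear in X, diffusion is constant). With a = -8/5, c = 6/5, the solution is
  V(t) = (c^2 / (2 a)) * (exp(2 a t) - 1)
       = ((6/5)^2 / (2*(-8/5))) * (exp((-16/5) t) - 1)
       = 9/20 - 9*exp(-16*t/5)/20.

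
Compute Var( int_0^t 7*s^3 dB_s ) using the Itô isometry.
Var = 7*t^7

The Itô integral of a deterministic integrand f(s) has mean 0 because each increment f(s) * (B_{s+ds} - B_s) has mean 0. By the Itô isometry:
  Var( int_0^t f(s) dB_s ) = E[ (int_0^t f(s) dB_s)^2 ] = int_0^t f(s)^2 ds.
Here f(s) = 7*s^3, so f(s)^2 = 49*s^6. Integrate:
  int_0^t (49*s^6) ds = 7*t^7.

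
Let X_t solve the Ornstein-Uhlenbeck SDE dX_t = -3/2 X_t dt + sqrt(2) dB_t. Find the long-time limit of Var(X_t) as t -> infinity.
lim Var(X_t) = 2/3

The OU SDE dX = -theta X dt + sigma dB admits the integrating factor exp(theta t): d(exp(theta t) X_t) = sigma exp(theta t) dB_t. Integrating from 0 to t gives X_t = x_0 * exp(-theta t) + sigma * int_0^t exp(-theta (t-s)) dB_s for any initial x_0. The Itô integral has variance (by the Itô isometry) sigma^2 * int_0^t exp(-2 theta (t - s)) ds = sigma^2 * (1 - exp(-2 theta t)) / (2 theta), independent of x_0.
With theta = 3/2, sigma = sqrt(2):
  Var(X_t) = (sqrt(2))^2 * (1 - exp(-2*3/2 t)) / (2 * 3/2) = 2/3 - 2*exp(-3*t)/3.
As t -> infinity, exp(-2*3/2 t) -> 0, so the stationary variance is sigma^2 / (2 theta) = 2/3.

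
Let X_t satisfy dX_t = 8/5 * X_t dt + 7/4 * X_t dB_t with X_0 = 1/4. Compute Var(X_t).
Var(X_t) = (exp(49*t/16) - 1)*exp(16*t/5)/16

For GBM dX = mu X dt + sigma X dB with X_0 = x_0, apply Itô to Y = log X: dY = (mu - sigma^2/2) dt + sigma dB, so Y_t = log(x_0) + (mu - sigma^2/2) t + sigma B_t and hence X_t = x_0 * exp((mu - sigma^2/2) t + sigma B_t).
With mu = 8/5, sigma = 7/4, x_0 = 1/4, this gives:
  X_t = 1/4 * exp((11/160) * t + (7/4) * B_t).
Since sigma*B_t ~ Normal(0, sigma^2 t), E[exp(sigma*B_t)] = exp(sigma^2 t / 2); so E[X_t] = x_0 * exp((mu - sigma^2/2) t) * exp(sigma^2 t / 2) = x_0 * exp(mu t) = exp(8*t/5)/4.
Var(X_t) = E[X_t^2] - (E[X_t])^2 = x_0^2 * exp(2 mu t) * (exp(sigma^2 t) - 1) = (exp(49*t/16) - 1)*exp(16*t/5)/16.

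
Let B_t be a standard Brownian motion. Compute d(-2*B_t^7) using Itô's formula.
d(-2*B_t^7) = (-42*B_t^5) dt + (-14*B_t^6) dB_t

Itô's formula for f(B_t) gives d f(B_t) = f'(B_t) dB_t + (1/2) f''(B_t) dt. Compute derivatives of f(x) = -2*x^7:
  f'(x)  = -14*x^6
  f''(x) = -84*x^5
Substitute x = B_t and multiply the f'' term by 1/2:
  drift     = (1/2) * (-84*x^5) evaluated at B_t = -42*B_t^5
  diffusion = (-14*x^6) evaluated at B_t = -14*B_t^6
Therefore d(-2*B_t^7) = (-42*B_t^5) dt + (-14*B_t^6) dB_t.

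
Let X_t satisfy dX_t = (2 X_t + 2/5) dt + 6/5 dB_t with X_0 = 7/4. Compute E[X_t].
E[X_t] = 39*exp(2*t)/20 - 1/5

Taking expectations and using E[dB_t] = 0, the mean m(t) = E[X_t] satisfies the ODE m'(t) = a m(t) + b with m(0) = x_0. With a = 2, b = 2/5, x_0 = 7/4, the solution is
  m(t) = x_0 * exp(a t) + (b/a) * (exp(a t) - 1)
       = (7/4) * exp(2 t) + ((2/5)/2) * (exp(2 t) - 1)
       = 39*exp(2*t)/20 - 1/5.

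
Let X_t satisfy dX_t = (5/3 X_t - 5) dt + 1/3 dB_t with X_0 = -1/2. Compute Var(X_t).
Var(X_t) = exp(10*t/3)/30 - 1/30

The variance V(t) = Var(X_t) satisfies V'(t) = 2 a V(t) + c^2 with V(0) = 0 (drift coefficient is linear in X, diffusion is constant). With a = 5/3, c = 1/3, the solution is
  V(t) = (c^2 / (2 a)) * (exp(2 a t) - 1)
       = ((1/3)^2 / (2*(5/3))) * (exp((10/3) t) - 1)
       = exp(10*t/3)/30 - 1/30.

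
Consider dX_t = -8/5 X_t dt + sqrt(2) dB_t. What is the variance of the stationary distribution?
lim Var(X_t) = 5/8

The OU SDE dX = -theta X dt + sigma dB admits the integrating factor exp(theta t): d(exp(theta t) X_t) = sigma exp(theta t) dB_t. Integrating from 0 to t gives X_t = x_0 * exp(-theta t) + sigma * int_0^t exp(-theta (t-s)) dB_s for any initial x_0. The Itô integral has variance (by the Itô isometry) sigma^2 * int_0^t exp(-2 theta (t - s)) ds = sigma^2 * (1 - exp(-2 theta t)) / (2 theta), independent of x_0.
With theta = 8/5, sigma = sqrt(2):
  Var(X_t) = (sqrt(2))^2 * (1 - exp(-2*8/5 t)) / (2 * 8/5) = 5/8 - 5*exp(-16*t/5)/8.
As t -> infinity, exp(-2*8/5 t) -> 0, so the stationary variance is sigma^2 / (2 theta) = 5/8.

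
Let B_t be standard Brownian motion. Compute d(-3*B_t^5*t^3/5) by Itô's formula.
d(-3*B_t^5*t^3/5) = (B_t^3*t^2*(-9*B_t^2/5 - 6*t)) dt + (-3*B_t^4*t^3) dB_t

Itô's formula for f(t, x): d f(t, B_t) = (f_t + (1/2) f_xx) dt + f_x dB_t. Compute partials of f(t, x) = -3*t^3*x^5/5:
  f_t(t,x)  = -9*t^2*x^5/5
  f_x(t,x)  = -3*t^3*x^4
  f_xx(t,x) = -12*t^3*x^3
Assemble drift = f_t + (1/2) f_xx = t^2*x^3*(-6*t - 9*x^2/5) and diffusion = f_x = -3*t^3*x^4. Substituting x = B_t:
  d(-3*B_t^5*t^3/5) = (B_t^3*t^2*(-9*B_t^2/5 - 6*t)) dt + (-3*B_t^4*t^3) dB_t.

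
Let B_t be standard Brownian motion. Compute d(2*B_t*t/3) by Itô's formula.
d(2*B_t*t/3) = (2*B_t/3) dt + (2*t/3) dB_t

Itô's formula for f(t, x): d f(t, B_t) = (f_t + (1/2) f_xx) dt + f_x dB_t. Compute partials of f(t, x) = 2*t*x/3:
  f_t(t,x)  = 2*x/3
  f_x(t,x)  = 2*t/3
  f_xx(t,x) = 0
Assemble drift = f_t + (1/2) f_xx = 2*x/3 and diffusion = f_x = 2*t/3. Substituting x = B_t:
  d(2*B_t*t/3) = (2*B_t/3) dt + (2*t/3) dB_t.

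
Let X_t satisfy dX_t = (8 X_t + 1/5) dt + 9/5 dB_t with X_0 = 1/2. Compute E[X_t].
E[X_t] = 21*exp(8*t)/40 - 1/40

Taking expectations and using E[dB_t] = 0, the mean m(t) = E[X_t] satisfies the ODE m'(t) = a m(t) + b with m(0) = x_0. With a = 8, b = 1/5, x_0 = 1/2, the solution is
  m(t) = x_0 * exp(a t) + (b/a) * (exp(a t) - 1)
       = (1/2) * exp(8 t) + ((1/5)/8) * (exp(8 t) - 1)
       = 21*exp(8*t)/40 - 1/40.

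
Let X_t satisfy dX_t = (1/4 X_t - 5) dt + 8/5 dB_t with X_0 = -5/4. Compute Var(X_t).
Var(X_t) = 128*exp(t/2)/25 - 128/25

The variance V(t) = Var(X_t) satisfies V'(t) = 2 a V(t) + c^2 with V(0) = 0 (drift coefficient is linear in X, diffusion is constant). With a = 1/4, c = 8/5, the solution is
  V(t) = (c^2 / (2 a)) * (exp(2 a t) - 1)
       = ((8/5)^2 / (2*(1/4))) * (exp((1/2) t) - 1)
       = 128*exp(t/2)/25 - 128/25.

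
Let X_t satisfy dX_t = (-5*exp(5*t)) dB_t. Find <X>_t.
<X>_t = 5*exp(10*t)/2 - 5/2

For an Itô process dX_t = a(t) dt + b(t) dB_t, the quadratic variation is <X>_t = int_0^t b(s)^2 ds (the drift term does not contribute). Here b(s) = -5*exp(5*s), so
  b(s)^2 = 25*exp(10*s).
Integrating from 0 to t:
  <X>_t = int_0^t (25*exp(10*s)) ds = 5*exp(10*t)/2 - 5/2.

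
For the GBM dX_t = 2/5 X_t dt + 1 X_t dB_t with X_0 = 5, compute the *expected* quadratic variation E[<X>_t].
E[<X>_t] = 125*exp(9*t/5)/9 - 125/9

<X>_t = int_0^t (1 * X_s)^2 ds. Taking expectation inside the integral: E[<X>_t] = 1^2 * int_0^t E[X_s^2] ds. For GBM, E[X_s^2] = x_0^2 * exp((2 mu + sigma^2) s). Integrating:
  E[<X>_t] = 1^2 * 5^2 * (exp((2*(2/5) + 1^2) t) - 1) / (2*(2/5) + 1^2)
           = 1^2 * 5^2 * (exp((9/5) t) - 1) / (9/5) = 125*exp(9*t/5)/9 - 125/9.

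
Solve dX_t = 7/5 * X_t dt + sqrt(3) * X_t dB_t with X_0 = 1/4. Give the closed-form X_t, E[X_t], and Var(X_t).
X_t = 1/4 * exp((-1/10) t + (sqrt(3)) B_t); E[X_t] = exp(7*t/5)/4; Var(X_t) = (exp(3*t) - 1)*exp(14*t/5)/16

For GBM dX = mu X dt + sigma X dB with X_0 = x_0, apply Itô to Y = log X: dY = (mu - sigma^2/2) dt + sigma dB, so Y_t = log(x_0) + (mu - sigma^2/2) t + sigma B_t and hence X_t = x_0 * exp((mu - sigma^2/2) t + sigma B_t).
With mu = 7/5, sigma = sqrt(3), x_0 = 1/4, this gives:
  X_t = 1/4 * exp((-1/10) * t + (sqrt(3)) * B_t).
Since sigma*B_t ~ Normal(0, sigma^2 t), E[exp(sigma*B_t)] = exp(sigma^2 t / 2); so E[X_t] = x_0 * exp((mu - sigma^2/2) t) * exp(sigma^2 t / 2) = x_0 * exp(mu t) = exp(7*t/5)/4.
Var(X_t) = E[X_t^2] - (E[X_t])^2 = x_0^2 * exp(2 mu t) * (exp(sigma^2 t) - 1) = (exp(3*t) - 1)*exp(14*t/5)/16.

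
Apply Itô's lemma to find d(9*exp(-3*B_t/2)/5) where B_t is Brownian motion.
d(9*exp(-3*B_t/2)/5) = (81*exp(-3*B_t/2)/40) dt + (-27*exp(-3*B_t/2)/10) dB_t

Itô's formula for f(B_t) gives d f(B_t) = f'(B_t) dB_t + (1/2) f''(B_t) dt. Compute derivatives of f(x) = 9*exp(-3*x/2)/5:
  f'(x)  = -27*exp(-3*x/2)/10
  f''(x) = 81*exp(-3*x/2)/20
Substitute x = B_t and multiply the f'' term by 1/2:
  drift     = (1/2) * (81*exp(-3*x/2)/20) evaluated at B_t = 81*exp(-3*B_t/2)/40
  diffusion = (-27*exp(-3*x/2)/10) evaluated at B_t = -27*exp(-3*B_t/2)/10
Therefore d(9*exp(-3*B_t/2)/5) = (81*exp(-3*B_t/2)/40) dt + (-27*exp(-3*B_t/2)/10) dB_t.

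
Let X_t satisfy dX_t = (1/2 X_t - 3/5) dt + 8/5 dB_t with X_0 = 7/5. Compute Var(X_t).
Var(X_t) = 64*exp(t)/25 - 64/25

The variance V(t) = Var(X_t) satisfies V'(t) = 2 a V(t) + c^2 with V(0) = 0 (drift coefficient is linear in X, diffusion is constant). With a = 1/2, c = 8/5, the solution is
  V(t) = (c^2 / (2 a)) * (exp(2 a t) - 1)
       = ((8/5)^2 / (2*(1/2))) * (exp(1 t) - 1)
       = 64*exp(t)/25 - 64/25.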